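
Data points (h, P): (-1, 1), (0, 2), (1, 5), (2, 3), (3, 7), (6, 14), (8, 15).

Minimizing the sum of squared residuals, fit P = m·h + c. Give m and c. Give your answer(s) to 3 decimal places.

m = 1.694, c = 2.117

The normal system AᵀA·[m, c]ᵀ = AᵀP is [[115, 19]; [19, 7]]·[m, c]ᵀ = [235, 47]ᵀ.
Δ = 115·7 − 19² = 444.
m = (235·7 − 19·47)/444 = 188/111; c = (115·47 − 19·235)/444 = 235/111.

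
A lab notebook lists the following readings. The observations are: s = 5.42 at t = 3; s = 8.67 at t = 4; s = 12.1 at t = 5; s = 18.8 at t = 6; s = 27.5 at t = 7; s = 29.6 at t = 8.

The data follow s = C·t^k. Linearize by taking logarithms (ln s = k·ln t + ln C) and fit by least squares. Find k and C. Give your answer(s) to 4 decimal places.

k = 1.8259, C = 0.7026

Linearized form: ln s = k·ln t + ln C. From the 6 transformed points,
Over the data: Σln t = 9.9115, Σ(ln t)² = 17.0401, Σln s = 15.9790, Σln t·ln s = 27.6142.
Normal system: [[17.0401, 9.9115]; [9.9115, 6]]·[k, ln C]ᵀ = [27.6142, 15.9790]ᵀ.
Solving (det = 4.0036): k = 1.82587, ln C = -0.35300, so C = exp(-0.35300) = 0.70258.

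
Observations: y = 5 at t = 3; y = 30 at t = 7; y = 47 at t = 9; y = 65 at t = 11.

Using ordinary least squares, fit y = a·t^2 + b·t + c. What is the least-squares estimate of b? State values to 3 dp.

b = 3.391

With design matrix A, AᵀA = [[23684, 2430, 260]; [2430, 260, 30]; [260, 30, 4]] and Aᵀy = [13187, 1363, 147]ᵀ.
Row-reducing yields a = 13/44, b = 373/110, c = -347/44.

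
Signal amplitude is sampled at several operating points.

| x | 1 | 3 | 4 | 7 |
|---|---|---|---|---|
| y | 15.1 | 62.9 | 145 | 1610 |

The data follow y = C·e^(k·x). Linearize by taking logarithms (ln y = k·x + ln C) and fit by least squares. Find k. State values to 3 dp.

k = 0.782

With ln yᵢ as the transformed response and xᵢ as the regressor:
Σx = 15.0000, Σ(x)² = 75.0000, Σln y = 19.2170, Σx·ln y = 86.7342.
Equations: 75.0000·k + 15.0000·ln C = 86.7342;  15.0000·k + 4·ln C = 19.2170.
Δ = 75.0000·4 − (15.0000)² = 75.0000; k = (86.7342·4 − 15.0000·19.2170)/75.0000 = 0.78243, ln C = (75.0000·19.2170 − 15.0000·86.7342)/75.0000 = 1.87013.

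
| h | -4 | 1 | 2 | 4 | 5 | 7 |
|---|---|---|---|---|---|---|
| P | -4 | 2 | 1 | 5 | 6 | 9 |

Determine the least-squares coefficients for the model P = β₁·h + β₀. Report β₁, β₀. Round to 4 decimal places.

Forming MᵀM = [[111, 15]; [15, 6]] and MᵀP = [133, 19]ᵀ gives MᵀM·[β₁, β₀]ᵀ = MᵀP.
Determinant 111·6 − 15² = 441.
β₁ = (133·6 − 15·19)/441 = 57/49; β₀ = (111·19 − 15·133)/441 = 38/147.

β₁ = 1.1633, β₀ = 0.2585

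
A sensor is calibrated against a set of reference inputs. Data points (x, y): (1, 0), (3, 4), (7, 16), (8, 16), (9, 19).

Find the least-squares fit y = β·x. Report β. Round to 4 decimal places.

β = 2.0735

From the data, Σx·x = 204.
Right-hand side: Σx·y = 423.
So MᵀM·[β]ᵀ = Mᵀy: [[204]]·[β]ᵀ = [423]ᵀ.
β = 423/204 = 2.07353.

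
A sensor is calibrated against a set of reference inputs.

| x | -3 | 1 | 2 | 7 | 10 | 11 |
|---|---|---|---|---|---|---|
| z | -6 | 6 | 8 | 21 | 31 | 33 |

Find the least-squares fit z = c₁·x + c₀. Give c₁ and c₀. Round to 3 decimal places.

Compute the Gram sums: Σx·x = 284, Σx = 28, Σ1 = 6.
For Mᵀz: Σx·z = 860, Σz = 93.
So MᵀM·[c₁, c₀]ᵀ = Mᵀz: [[284, 28]; [28, 6]]·[c₁, c₀]ᵀ = [860, 93]ᵀ.
Δ = 284·6 − 28² = 920.
c₁ = (860·6 − 28·93)/920 = 639/230; c₀ = (284·93 − 28·860)/920 = 583/230.

c₁ = 2.778, c₀ = 2.535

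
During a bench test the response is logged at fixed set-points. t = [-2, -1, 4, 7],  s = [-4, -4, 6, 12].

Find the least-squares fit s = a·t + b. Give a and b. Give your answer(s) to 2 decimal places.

From the data, Σt·t = 70, Σt = 8, Σ1 = 4.
And Σt·s = 120, Σs = 10.
Eliminating b: 4·(row 1) − 8·(row 2) gives 216·a = 4·120 − 8·10 = 400, so a = 50/27.
Then b = (10 − 8·(50/27))/4 = -65/54.

a = 1.85, b = -1.20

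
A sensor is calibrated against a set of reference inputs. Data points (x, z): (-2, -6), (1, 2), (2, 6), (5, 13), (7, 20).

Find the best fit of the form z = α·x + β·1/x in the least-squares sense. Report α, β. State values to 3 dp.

Sums needed: Σx·x = 83, Σx·1/x = 5, Σ1/x·1/x = 3823/2450.
Right-hand side: Σx·z = 231, Σ1/x·z = 471/35.
So AᵀA·[α, β]ᵀ = Aᵀz: [[83, 5]; [5, 3823/2450]]·[α, β]ᵀ = [231, 471/35]ᵀ.
Eliminating β: (3823/2450)·(row 1) − 5·(row 2) gives (256059/2450)·α = (3823/2450)·231 − 5·(471/35) = 102609/350, so α = 79807/28451.
Then β = ((471/35) − 5·(79807/28451))/(3823/2450) = -10360/28451.

α = 2.805, β = -0.364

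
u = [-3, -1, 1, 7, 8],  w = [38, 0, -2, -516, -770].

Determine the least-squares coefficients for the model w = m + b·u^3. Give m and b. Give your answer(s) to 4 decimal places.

AᵀA·[m, b]ᵀ = Aᵀw reads: 5·m + 828·b = -1250;  828·m + 380524·b = -572256.
det = 5·380524 − 828² = 1217036.
m = ((-1250)·380524 − 828·(-572256))/1217036 = -456758/304259; b = (5·(-572256) − 828·(-1250))/1217036 = -456570/304259.

m = -1.5012, b = -1.5006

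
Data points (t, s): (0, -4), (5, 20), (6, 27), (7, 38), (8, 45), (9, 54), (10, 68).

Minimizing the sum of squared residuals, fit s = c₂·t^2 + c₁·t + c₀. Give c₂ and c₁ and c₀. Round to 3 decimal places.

c₂ = 0.457, c₁ = 2.527, c₀ = -3.982

Entries of AᵀA: Σt^2·t^2 = 24979, Σt^2·t = 2925, Σt^2 = 355, Σt·t = 355, Σt = 45, Σ1 = 7.
For Aᵀs: Σt^2·s = 17388, Σt·s = 2054, Σs = 248.
Solving the 3×3 system (Gaussian elimination) gives c₂ = 3607/7896, c₁ = 33253/13160, c₀ = -1123/282.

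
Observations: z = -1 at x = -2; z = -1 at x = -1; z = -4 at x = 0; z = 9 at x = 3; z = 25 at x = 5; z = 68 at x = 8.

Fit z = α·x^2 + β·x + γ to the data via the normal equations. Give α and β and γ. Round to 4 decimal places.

α = 1.0228, β = 0.6591, γ = -2.9860

Entries of AᵀA: Σx^2·x^2 = 4819, Σx^2·x = 655, Σx^2 = 103, Σx·x = 103, Σx = 13, Σ1 = 6.
Right-hand side: Σx^2·z = 5053, Σx·z = 699, Σz = 96.
Normal equations: [[4819, 655, 103]; [655, 103, 13]; [103, 13, 6]]·[α, β, γ]ᵀ = [5053, 699, 96]ᵀ.
Solving the 3×3 system (Gaussian elimination) gives α = 32083/31368, β = 20675/31368, γ = -15611/5228.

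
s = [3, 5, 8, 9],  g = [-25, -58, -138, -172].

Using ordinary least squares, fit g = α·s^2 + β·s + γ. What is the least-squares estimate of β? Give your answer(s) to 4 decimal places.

Setting ∂/∂α … = 0 gives: 11363·α + 1393·β + 179·γ = -24439;  1393·α + 179·β + 25·γ = -3017;  179·α + 25·β + 4·γ = -393.
Row-reducing yields α = -701/354, β = -275/354, γ = -282/59.

β = -0.7768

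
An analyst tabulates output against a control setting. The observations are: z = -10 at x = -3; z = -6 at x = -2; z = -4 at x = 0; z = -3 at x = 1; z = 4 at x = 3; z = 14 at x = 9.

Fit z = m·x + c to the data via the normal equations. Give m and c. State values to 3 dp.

Compute the Gram sums: Σx·x = 104, Σx = 8, Σ1 = 6.
Moment sums: Σx·z = 177, Σz = -5.
Normal equations: [[104, 8]; [8, 6]]·[m, c]ᵀ = [177, -5]ᵀ.
Determinant 104·6 − 8² = 560.
m = (177·6 − 8·(-5))/560 = 551/280; c = (104·(-5) − 8·177)/560 = -121/35.

m = 1.968, c = -3.457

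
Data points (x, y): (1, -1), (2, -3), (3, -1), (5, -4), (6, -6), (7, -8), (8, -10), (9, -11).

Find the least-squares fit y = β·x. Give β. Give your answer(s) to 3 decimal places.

β = -1.119

Normal-equation sums: Σx·x = 269.
For Aᵀy: Σx·y = -301.
So AᵀA·[β]ᵀ = Aᵀy: [[269]]·[β]ᵀ = [-301]ᵀ.
Hence β = -301 / 269 ≈ -1.11896.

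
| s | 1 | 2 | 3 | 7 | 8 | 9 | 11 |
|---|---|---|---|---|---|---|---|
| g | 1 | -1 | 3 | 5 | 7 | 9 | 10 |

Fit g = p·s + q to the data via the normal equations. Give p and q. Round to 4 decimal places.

With design matrix A, AᵀA = [[329, 41]; [41, 7]] and Aᵀg = [290, 34]ᵀ.
det = 329·7 − 41² = 622.
p = (290·7 − 41·34)/622 = 318/311; q = (329·34 − 41·290)/622 = -352/311.

p = 1.0225, q = -1.1318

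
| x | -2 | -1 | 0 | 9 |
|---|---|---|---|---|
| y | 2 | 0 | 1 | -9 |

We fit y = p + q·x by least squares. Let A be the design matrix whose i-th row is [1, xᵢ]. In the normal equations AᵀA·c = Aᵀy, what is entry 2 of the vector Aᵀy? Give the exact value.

-85

Entry 2 ↔ basis x, so (Aᵀy)_{2} = Σᵢ (x)·yᵢ = (-2)·(2) + (-1)·(0) + (0)·(1) + (9)·(-9) = -85.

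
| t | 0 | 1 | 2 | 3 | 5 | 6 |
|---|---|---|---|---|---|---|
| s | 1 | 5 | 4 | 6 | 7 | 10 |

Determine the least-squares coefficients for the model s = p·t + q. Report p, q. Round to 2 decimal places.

Compute the Gram sums: Σt·t = 75, Σt = 17, Σ1 = 6.
For Aᵀs: Σt·s = 126, Σs = 33.
Determinant 75·6 − 17² = 161.
p = (126·6 − 17·33)/161 = 195/161; q = (75·33 − 17·126)/161 = 333/161.

p = 1.21, q = 2.07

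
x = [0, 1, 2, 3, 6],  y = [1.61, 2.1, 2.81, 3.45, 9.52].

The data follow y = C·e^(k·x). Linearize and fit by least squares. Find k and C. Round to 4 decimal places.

Let Y = ln y. Fitting Y = k·x + ln C by least squares:
XᵀX = [[50.0000, 12.0000]; [12.0000, 5]], rhs = [20.0438, 5.7431]ᵀ  (here Σx = 12.0000, Σ(x)² = 50.0000, Σln y = 5.7431, Σx·ln y = 20.0438).
Δ = 50.0000·5 − (12.0000)² = 106.0000; k = (20.0438·5 − 12.0000·5.7431)/106.0000 = 0.29530, ln C = (50.0000·5.7431 − 12.0000·20.0438)/106.0000 = 0.43991, so C = exp(0.43991) = 1.55257.

k = 0.2953, C = 1.5526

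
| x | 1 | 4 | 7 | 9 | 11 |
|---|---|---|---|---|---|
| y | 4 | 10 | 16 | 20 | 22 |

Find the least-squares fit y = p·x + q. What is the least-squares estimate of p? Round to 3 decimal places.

p = 1.854

Normal-equation sums: Σx·x = 268, Σx = 32, Σ1 = 5.
Moment sums: Σx·y = 578, Σy = 72.
Normal equations: [[268, 32]; [32, 5]]·[p, q]ᵀ = [578, 72]ᵀ.
Eliminating q: 5·(row 1) − 32·(row 2) gives 316·p = 5·578 − 32·72 = 586, so p = 293/158.
Then q = (72 − 32·(293/158))/5 = 200/79.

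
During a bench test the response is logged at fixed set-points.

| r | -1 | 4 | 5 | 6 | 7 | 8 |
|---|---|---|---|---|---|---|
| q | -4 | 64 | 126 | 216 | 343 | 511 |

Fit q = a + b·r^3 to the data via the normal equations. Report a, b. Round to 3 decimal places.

Entries of MᵀM: Σ1 = 6, Σr^3 = 1259, Σr^3·r^3 = 446171.
For Mᵀq: Σq = 1256, Σr^3·q = 445787.
So MᵀM·[a, b]ᵀ = Mᵀq: [[6, 1259]; [1259, 446171]]·[a, b]ᵀ = [1256, 445787]ᵀ.
Eliminating b: 446171·(row 1) − 1259·(row 2) gives 1091945·a = 446171·1256 − 1259·445787 = -855057, so a = -855057/1091945.
Then b = (445787 − 1259·(-855057/1091945))/446171 = 1093418/1091945.

a = -0.783, b = 1.001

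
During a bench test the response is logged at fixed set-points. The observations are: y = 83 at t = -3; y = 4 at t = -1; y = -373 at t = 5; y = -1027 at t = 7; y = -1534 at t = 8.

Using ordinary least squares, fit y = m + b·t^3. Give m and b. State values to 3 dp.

The normal system AᵀA·[m, b]ᵀ = Aᵀy is [[5, 952]; [952, 396148]]·[m, b]ᵀ = [-2847, -1186539]ᵀ.
Determinant 5·396148 − 952² = 1074436.
m = ((-2847)·396148 − 952·(-1186539))/1074436 = 39813/24419; b = (5·(-1186539) − 952·(-2847))/1074436 = -292941/97676.

m = 1.630, b = -2.999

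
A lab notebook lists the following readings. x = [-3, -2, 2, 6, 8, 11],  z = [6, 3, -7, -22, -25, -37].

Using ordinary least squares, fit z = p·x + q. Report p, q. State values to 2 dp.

Normal-equation sums: Σx·x = 238, Σx = 22, Σ1 = 6.
And Σx·z = -777, Σz = -82.
AᵀA·[p, q]ᵀ = Aᵀz becomes [[238, 22]; [22, 6]]·[p, q]ᵀ = [-777, -82]ᵀ.
Δ = 238·6 − 22² = 944.
p = ((-777)·6 − 22·(-82))/944 = -1429/472; q = (238·(-82) − 22·(-777))/944 = -1211/472.

p = -3.03, q = -2.57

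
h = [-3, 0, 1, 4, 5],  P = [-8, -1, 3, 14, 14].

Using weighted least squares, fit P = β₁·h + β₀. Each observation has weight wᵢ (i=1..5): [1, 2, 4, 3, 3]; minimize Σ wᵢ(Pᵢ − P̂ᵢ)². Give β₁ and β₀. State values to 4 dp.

β₁ = 3.0224, β₀ = 0.1057

Forming AᵀWA = [[136, 28]; [28, 13]] and AᵀWP = [414, 86]ᵀ gives AᵀWA·[β₁, β₀]ᵀ = AᵀWP.
det = 136·13 − 28² = 984.
β₁ = (414·13 − 28·86)/984 = 1487/492; β₀ = (136·86 − 28·414)/984 = 13/123.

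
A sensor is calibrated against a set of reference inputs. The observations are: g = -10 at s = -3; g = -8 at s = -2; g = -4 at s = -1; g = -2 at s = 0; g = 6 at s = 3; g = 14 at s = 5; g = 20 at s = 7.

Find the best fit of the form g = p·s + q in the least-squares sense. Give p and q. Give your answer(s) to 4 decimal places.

p = 3.0134, q = -1.5886

Forming AᵀA = [[97, 9]; [9, 7]] and Aᵀg = [278, 16]ᵀ gives AᵀA·[p, q]ᵀ = Aᵀg.
Determinant 97·7 − 9² = 598.
p = (278·7 − 9·16)/598 = 901/299; q = (97·16 − 9·278)/598 = -475/299.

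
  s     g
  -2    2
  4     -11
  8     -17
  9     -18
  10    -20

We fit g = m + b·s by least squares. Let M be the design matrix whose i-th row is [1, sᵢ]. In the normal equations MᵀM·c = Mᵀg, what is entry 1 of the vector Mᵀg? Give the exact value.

-64

Entry 1 ↔ basis 1, so (Mᵀg)_{1} = Σᵢ gᵢ = (1)·(2) + (1)·(-11) + (1)·(-17) + (1)·(-18) + (1)·(-20) = -64.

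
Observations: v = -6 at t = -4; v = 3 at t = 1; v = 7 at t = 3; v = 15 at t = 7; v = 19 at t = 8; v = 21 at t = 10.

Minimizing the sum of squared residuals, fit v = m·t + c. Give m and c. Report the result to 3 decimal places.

Compute the Gram sums: Σt·t = 239, Σt = 25, Σ1 = 6.
Moment sums: Σt·v = 515, Σv = 59.
Eliminating c: 6·(row 1) − 25·(row 2) gives 809·m = 6·515 − 25·59 = 1615, so m = 1615/809.
Then c = (59 − 25·(1615/809))/6 = 1226/809.

m = 1.996, c = 1.515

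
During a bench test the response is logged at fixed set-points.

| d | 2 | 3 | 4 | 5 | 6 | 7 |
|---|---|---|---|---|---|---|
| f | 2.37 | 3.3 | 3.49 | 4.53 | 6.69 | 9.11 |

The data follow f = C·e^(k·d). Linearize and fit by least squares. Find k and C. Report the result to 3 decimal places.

With ln fᵢ as the transformed response and dᵢ as the regressor:
Over the data: Σd = 27.0000, Σ(d)² = 139.0000, Σln f = 8.9274, Σd·ln f = 44.7301.
Normal system: [[139.0000, 27.0000]; [27.0000, 6]]·[k, ln C]ᵀ = [44.7301, 8.9274]ᵀ.
Solving (det = 105.0000): k = 0.26038, ln C = 0.31619, so C = exp(0.31619) = 1.37189.

k = 0.260, C = 1.372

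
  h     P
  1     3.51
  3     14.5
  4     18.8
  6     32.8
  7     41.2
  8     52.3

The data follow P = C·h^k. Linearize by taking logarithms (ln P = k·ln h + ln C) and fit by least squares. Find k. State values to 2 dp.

Taking logs, ln P = k·ln h + ln C, so regress ln P on ln h.
Σln h = 8.3020, Σ(ln h)² = 14.4498, Σln P = 18.0295, Σln h·ln P = 28.7231.
Equations: 14.4498·k + 8.3020·ln C = 28.7231;  8.3020·k + 6·ln C = 18.0295.
Δ = 14.4498·6 − (8.3020)² = 17.7753; k = (28.7231·6 − 8.3020·18.0295)/17.7753 = 1.27467, ln C = (14.4498·18.0295 − 8.3020·28.7231)/17.7753 = 1.24119.

k = 1.27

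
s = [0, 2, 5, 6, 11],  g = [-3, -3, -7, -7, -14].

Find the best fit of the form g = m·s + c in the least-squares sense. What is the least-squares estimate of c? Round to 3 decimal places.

c = -1.797

AᵀA·[m, c]ᵀ = Aᵀg reads: 186·m + 24·c = -237;  24·m + 5·c = -34.
(Σs·s = 186, Σs = 24, Σ1 = 5, Σs·g = -237, Σg = -34.)
Δ = 186·5 − 24² = 354.
m = ((-237)·5 − 24·(-34))/354 = -123/118; c = (186·(-34) − 24·(-237))/354 = -106/59.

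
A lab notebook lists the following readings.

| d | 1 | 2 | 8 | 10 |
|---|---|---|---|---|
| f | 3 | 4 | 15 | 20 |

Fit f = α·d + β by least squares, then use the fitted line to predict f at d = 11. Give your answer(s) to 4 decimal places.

Forming MᵀM = [[169, 21]; [21, 4]] and Mᵀf = [331, 42]ᵀ gives MᵀM·[α, β]ᵀ = Mᵀf.
Eliminating β: 4·(row 1) − 21·(row 2) gives 235·α = 4·331 − 21·42 = 442, so α = 442/235.
Then β = (42 − 21·(442/235))/4 = 147/235.
At d = 11: f̂ = (442/235)·(11) + (147/235)·(1) = 5009/235.

f̂ = 21.3149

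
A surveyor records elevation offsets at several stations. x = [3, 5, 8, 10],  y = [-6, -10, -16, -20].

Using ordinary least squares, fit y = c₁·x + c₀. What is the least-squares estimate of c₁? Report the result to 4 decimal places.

AᵀA·[c₁, c₀]ᵀ = Aᵀy reads: 198·c₁ + 26·c₀ = -396;  26·c₁ + 4·c₀ = -52.
Determinant 198·4 − 26² = 116.
c₁ = ((-396)·4 − 26·(-52))/116 = -2; c₀ = (198·(-52) − 26·(-396))/116 = 0.

c₁ = -2.0000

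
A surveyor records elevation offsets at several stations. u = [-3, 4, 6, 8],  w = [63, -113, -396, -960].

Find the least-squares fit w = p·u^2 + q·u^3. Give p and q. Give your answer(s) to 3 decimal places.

p = 0.973, q = -1.997

XᵀX·[p, q]ᵀ = Xᵀw reads: 5729·p + 41325·q = -76937;  41325·p + 313625·q = -585989.
(Σu^2·u^2 = 5729, Σu^2·u^3 = 41325, Σu^3·u^3 = 313625, Σu^2·w = -76937, Σu^3·w = -585989.)
Δ = 5729·313625 − 41325² = 89002000.
p = ((-76937)·313625 − 41325·(-585989))/89002000 = 216572/222505; q = (5729·(-585989) − 41325·(-76937))/89002000 = -11106841/5562625.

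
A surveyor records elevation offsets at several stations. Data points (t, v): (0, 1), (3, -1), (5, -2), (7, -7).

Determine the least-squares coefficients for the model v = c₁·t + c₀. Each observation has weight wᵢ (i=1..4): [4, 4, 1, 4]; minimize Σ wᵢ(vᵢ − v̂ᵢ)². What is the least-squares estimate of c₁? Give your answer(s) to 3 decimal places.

c₁ = -1.128

From the data, Σwᵢ·t·t = 257, Σwᵢ·t = 45, Σwᵢ·1 = 13.
And Σwᵢ·t·v = -218, Σwᵢ·v = -30.
det = 257·13 − 45² = 1316.
c₁ = ((-218)·13 − 45·(-30))/1316 = -53/47; c₀ = (257·(-30) − 45·(-218))/1316 = 75/47.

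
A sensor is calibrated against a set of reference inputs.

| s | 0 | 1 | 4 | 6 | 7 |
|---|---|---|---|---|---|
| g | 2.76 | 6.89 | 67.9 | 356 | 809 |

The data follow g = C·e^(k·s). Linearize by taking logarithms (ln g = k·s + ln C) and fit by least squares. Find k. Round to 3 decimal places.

With ln gᵢ as the transformed response and sᵢ as the regressor:
AᵀA = [[102.0000, 18.0000]; [18.0000, 5]], rhs = [100.9224, 19.7341]ᵀ  (here Σs = 18.0000, Σ(s)² = 102.0000, Σln g = 19.7341, Σs·ln g = 100.9224).
Slope k = (n·Σs·ln g − Σs·Σln g)/(n·Σ(s)² − (Σs)²) = (5·100.9224 − 18.0000·19.7341)/186.0000 = 0.80322; ln C = (Σln g − k·Σs)/n = 1.05522.

k = 0.803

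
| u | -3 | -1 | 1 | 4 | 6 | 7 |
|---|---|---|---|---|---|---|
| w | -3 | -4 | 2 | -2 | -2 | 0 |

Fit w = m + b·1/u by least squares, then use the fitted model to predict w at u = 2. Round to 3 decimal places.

AᵀA·[m, b]ᵀ = Aᵀw reads: 6·m + (19/84)·b = -9;  (19/84)·m + (15677/7056)·b = 37/6.
(Σ1 = 6, Σ1/u = 19/84, Σ1/u·1/u = 15677/7056, Σw = -9, Σ1/u·w = 37/6.)
Determinant 6·(15677/7056) − (19/84)² = 93701/7056.
m = ((-9)·(15677/7056) − (19/84)·(37/6))/(93701/7056) = -150935/93701; b = (6·(37/6) − (19/84)·(-9))/(93701/7056) = 275436/93701.
At u = 2: ŵ = (-150935/93701)·(1) + (275436/93701)·(1/2) = -13217/93701.

ŵ = -0.141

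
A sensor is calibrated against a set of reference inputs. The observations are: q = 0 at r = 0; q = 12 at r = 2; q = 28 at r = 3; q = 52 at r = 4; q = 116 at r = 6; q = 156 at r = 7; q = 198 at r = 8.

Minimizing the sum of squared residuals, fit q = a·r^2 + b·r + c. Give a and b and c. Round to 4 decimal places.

a = 2.9859, b = 1.2894, c = -1.1679

Forming AᵀA = [[8146, 1170, 178]; [1170, 178, 30]; [178, 30, 7]] and Aᵀq = [25624, 3688, 562]ᵀ gives AᵀA·[a, b, c]ᵀ = Aᵀq.
Row-reducing yields a = 5727/1918, b = 2473/1918, c = -160/137.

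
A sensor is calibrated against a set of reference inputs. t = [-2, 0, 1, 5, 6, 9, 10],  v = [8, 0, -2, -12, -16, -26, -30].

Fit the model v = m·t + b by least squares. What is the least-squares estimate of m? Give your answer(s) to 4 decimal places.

m = -3.0338

MᵀM·[m, b]ᵀ = Mᵀv reads: 247·m + 29·b = -708;  29·m + 7·b = -78.
Δ = 247·7 − 29² = 888.
m = ((-708)·7 − 29·(-78))/888 = -449/148; b = (247·(-78) − 29·(-708))/888 = 211/148.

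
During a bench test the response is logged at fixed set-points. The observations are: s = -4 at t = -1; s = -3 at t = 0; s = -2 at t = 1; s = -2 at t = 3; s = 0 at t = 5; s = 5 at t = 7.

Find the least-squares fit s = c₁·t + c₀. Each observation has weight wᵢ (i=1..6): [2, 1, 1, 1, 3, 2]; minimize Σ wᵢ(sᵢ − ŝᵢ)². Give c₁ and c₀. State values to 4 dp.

c₁ = 0.9618, c₀ = -3.4814

MᵀWM·[c₁, c₀]ᵀ = MᵀWs reads: 185·c₁ + 31·c₀ = 70;  31·c₁ + 10·c₀ = -5.
det = 185·10 − 31² = 889.
c₁ = (70·10 − 31·(-5))/889 = 855/889; c₀ = (185·(-5) − 31·70)/889 = -3095/889.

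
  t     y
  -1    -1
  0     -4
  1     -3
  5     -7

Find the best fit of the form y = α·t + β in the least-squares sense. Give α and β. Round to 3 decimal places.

α = -0.880, β = -2.651

Entries of AᵀA: Σt·t = 27, Σt = 5, Σ1 = 4.
Right-hand side: Σt·y = -37, Σy = -15.
So AᵀA·[α, β]ᵀ = Aᵀy: [[27, 5]; [5, 4]]·[α, β]ᵀ = [-37, -15]ᵀ.
Eliminating β: 4·(row 1) − 5·(row 2) gives 83·α = 4·(-37) − 5·(-15) = -73, so α = -73/83.
Then β = ((-15) − 5·(-73/83))/4 = -220/83.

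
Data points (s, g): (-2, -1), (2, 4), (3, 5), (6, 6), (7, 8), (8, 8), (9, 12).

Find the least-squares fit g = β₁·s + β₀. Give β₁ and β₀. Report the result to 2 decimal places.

With design matrix X, XᵀX = [[247, 33]; [33, 7]] and Xᵀg = [289, 42]ᵀ.
Eliminating β₀: 7·(row 1) − 33·(row 2) gives 640·β₁ = 7·289 − 33·42 = 637, so β₁ = 637/640.
Then β₀ = (42 − 33·(637/640))/7 = 837/640.

β₁ = 1.00, β₀ = 1.31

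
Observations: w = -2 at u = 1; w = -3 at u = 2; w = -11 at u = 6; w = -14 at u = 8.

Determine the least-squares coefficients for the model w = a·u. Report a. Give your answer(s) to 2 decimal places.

a = -1.77

Compute the Gram sums: Σu·u = 105.
Right-hand side: Σu·w = -186.
Normal equations: [[105]]·[a]ᵀ = [-186]ᵀ.
Hence a = -186 / 105 ≈ -1.77143.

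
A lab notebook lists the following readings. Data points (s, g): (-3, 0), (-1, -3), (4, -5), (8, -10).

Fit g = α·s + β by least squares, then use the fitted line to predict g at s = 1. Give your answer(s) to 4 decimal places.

Sums needed: Σs·s = 90, Σs = 8, Σ1 = 4.
Moment sums: Σs·g = -97, Σg = -18.
Normal equations: [[90, 8]; [8, 4]]·[α, β]ᵀ = [-97, -18]ᵀ.
Eliminating β: 4·(row 1) − 8·(row 2) gives 296·α = 4·(-97) − 8·(-18) = -244, so α = -61/74.
Then β = ((-18) − 8·(-61/74))/4 = -211/74.
At s = 1: ĝ = (-61/74)·(1) + (-211/74)·(1) = -136/37.

ĝ = -3.6757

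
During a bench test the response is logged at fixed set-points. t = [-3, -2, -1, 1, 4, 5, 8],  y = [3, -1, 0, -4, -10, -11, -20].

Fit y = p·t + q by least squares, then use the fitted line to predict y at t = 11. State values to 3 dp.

ŷ = -24.101

Compute the Gram sums: Σt·t = 120, Σt = 12, Σ1 = 7.
Moment sums: Σt·y = -266, Σy = -43.
So XᵀX·[p, q]ᵀ = Xᵀy: [[120, 12]; [12, 7]]·[p, q]ᵀ = [-266, -43]ᵀ.
Eliminating q: 7·(row 1) − 12·(row 2) gives 696·p = 7·(-266) − 12·(-43) = -1346, so p = -673/348.
Then q = ((-43) − 12·(-673/348))/7 = -82/29.
At t = 11: ŷ = (-673/348)·(11) + (-82/29)·(1) = -8387/348.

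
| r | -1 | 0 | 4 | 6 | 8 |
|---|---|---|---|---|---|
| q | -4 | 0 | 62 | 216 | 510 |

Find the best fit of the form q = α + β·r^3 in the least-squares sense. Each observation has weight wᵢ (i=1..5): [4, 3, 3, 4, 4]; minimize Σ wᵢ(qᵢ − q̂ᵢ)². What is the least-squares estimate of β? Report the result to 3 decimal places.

Sums needed: Σwᵢ·1 = 18, Σwᵢ·r^3 = 3100, Σwᵢ·r^3·r^3 = 1247492.
Moment sums: Σwᵢ·q = 3074, Σwᵢ·r^3·q = 1243024.
Eliminating β: 1247492·(row 1) − 3100·(row 2) gives 12844856·α = 1247492·3074 − 3100·1243024 = -18583992, so α = -2322999/1605607.
Then β = (1243024 − 3100·(-2322999/1605607))/1247492 = 1605629/1605607.

β = 1.000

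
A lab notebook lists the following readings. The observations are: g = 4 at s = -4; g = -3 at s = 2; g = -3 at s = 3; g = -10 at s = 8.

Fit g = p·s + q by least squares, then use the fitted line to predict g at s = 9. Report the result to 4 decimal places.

The normal system AᵀA·[p, q]ᵀ = Aᵀg is [[93, 9]; [9, 4]]·[p, q]ᵀ = [-111, -12]ᵀ.
Determinant 93·4 − 9² = 291.
p = ((-111)·4 − 9·(-12))/291 = -112/97; q = (93·(-12) − 9·(-111))/291 = -39/97.
At s = 9: ĝ = (-112/97)·(9) + (-39/97)·(1) = -1047/97.

ĝ = -10.7938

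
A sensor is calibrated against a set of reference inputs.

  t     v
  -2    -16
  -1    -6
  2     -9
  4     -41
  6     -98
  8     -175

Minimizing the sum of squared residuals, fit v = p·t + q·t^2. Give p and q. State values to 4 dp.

p = 1.6662, q = -2.9586

Sums needed: Σt·t = 125, Σt·t^2 = 791, Σt^2·t^2 = 5681.
And Σt·v = -2132, Σt^2·v = -15490.
Normal equations: [[125, 791]; [791, 5681]]·[p, q]ᵀ = [-2132, -15490]ᵀ.
Determinant 125·5681 − 791² = 84444.
p = ((-2132)·5681 − 791·(-15490))/84444 = 70349/42222; q = (125·(-15490) − 791·(-2132))/84444 = -124919/42222.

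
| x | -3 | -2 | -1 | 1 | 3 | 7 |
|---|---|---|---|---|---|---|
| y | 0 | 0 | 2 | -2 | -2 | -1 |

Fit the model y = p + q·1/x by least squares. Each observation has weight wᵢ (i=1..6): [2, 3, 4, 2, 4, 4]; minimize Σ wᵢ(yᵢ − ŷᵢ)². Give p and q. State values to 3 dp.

AᵀWA·[p, q]ᵀ = AᵀWy reads: 19·p + (-95/42)·q = -8;  (-95/42)·p + (4409/588)·q = -320/21.
Eliminating q: (4409/588)·(row 1) − (-95/42)·(row 2) gives (60572/441)·p = (4409/588)·(-8) − (-95/42)·(-320/21) = -41654/441, so p = -20827/30286.
Then q = ((-320/21) − (-95/42)·(-20827/30286))/(4409/588) = -1785/797.

p = -0.688, q = -2.240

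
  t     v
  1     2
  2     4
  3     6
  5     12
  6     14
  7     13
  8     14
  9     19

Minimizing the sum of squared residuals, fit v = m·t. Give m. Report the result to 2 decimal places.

m = 2.03

Entries of MᵀM: Σt·t = 269.
Right-hand side: Σt·v = 546.
Hence m = 546 / 269 ≈ 2.02974.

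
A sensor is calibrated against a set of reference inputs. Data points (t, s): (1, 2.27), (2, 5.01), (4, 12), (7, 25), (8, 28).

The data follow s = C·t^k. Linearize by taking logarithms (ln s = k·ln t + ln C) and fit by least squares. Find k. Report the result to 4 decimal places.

k = 1.2270

Let Y = ln s. Fitting Y = k·ln t + ln C by least squares:
AᵀA = [[10.5129, 6.1048]; [6.1048, 5]], rhs = [17.7545, 11.4672]ᵀ  (here Σln t = 6.1048, Σ(ln t)² = 10.5129, Σln s = 11.4672, Σln t·ln s = 17.7545).
Solving (det = 15.2960): k = 1.22697, ln C = 0.79536.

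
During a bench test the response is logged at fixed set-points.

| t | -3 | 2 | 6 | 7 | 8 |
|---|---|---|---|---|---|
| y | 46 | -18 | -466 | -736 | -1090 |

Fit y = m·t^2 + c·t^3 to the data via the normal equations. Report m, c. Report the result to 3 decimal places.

m = -0.845, c = -2.023

Forming MᵀM = [[7890, 57140]; [57140, 427242]] and Mᵀy = [-122258, -912570]ᵀ gives MᵀM·[m, c]ᵀ = Mᵀy.
Determinant 7890·427242 − 57140² = 105959780.
m = ((-122258)·427242 − 57140·(-912570))/105959780 = -22375659/26489945; c = (7890·(-912570) − 57140·(-122258))/105959780 = -10717759/5297989.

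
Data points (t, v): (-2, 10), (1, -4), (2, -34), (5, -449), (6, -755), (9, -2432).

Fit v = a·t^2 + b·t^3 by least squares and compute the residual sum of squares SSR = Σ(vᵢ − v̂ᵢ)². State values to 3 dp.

SSR = 13.060

Normal-equation sums: Σt^2·t^2 = 8515, Σt^2·t^3 = 69951, Σt^3·t^3 = 593851.
Right-hand side: Σt^2·v = -235497, Σt^3·v = -1992489.
So AᵀA·[a, b]ᵀ = Aᵀv: [[8515, 69951]; [69951, 593851]]·[a, b]ᵀ = [-235497, -1992489]ᵀ.
det = 8515·593851 − 69951² = 163498864.
a = ((-235497)·593851 − 69951·(-1992489))/163498864 = -118382727/40874716; b = (8515·(-1992489) − 69951·(-235497))/163498864 = -123198297/40874716.
Residuals: -25827077/10218679, 19520540/10218679, 17344235/10218679, 1651954/10218679, 3049936/10218679, -1687478/10218679; SSR = 133460550/10218679.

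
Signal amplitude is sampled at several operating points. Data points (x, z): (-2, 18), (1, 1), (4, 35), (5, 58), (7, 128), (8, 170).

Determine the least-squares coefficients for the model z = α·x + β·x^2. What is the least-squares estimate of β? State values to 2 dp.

Sums needed: Σx·x = 159, Σx·x^2 = 1037, Σx^2·x^2 = 7395.
For Aᵀz: Σx·z = 2651, Σx^2·z = 19235.
Eliminating β: 7395·(row 1) − 1037·(row 2) gives 100436·α = 7395·2651 − 1037·19235 = -342550, so α = -10075/2954.
Then β = (19235 − 1037·(-10075/2954))/7395 = 154639/50218.

β = 3.08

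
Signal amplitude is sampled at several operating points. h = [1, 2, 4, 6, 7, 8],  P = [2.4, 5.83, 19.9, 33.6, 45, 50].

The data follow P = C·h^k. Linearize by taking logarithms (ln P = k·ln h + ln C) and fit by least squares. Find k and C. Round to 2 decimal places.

k = 1.51, C = 2.29

Taking logs, ln P = k·ln h + ln C, so regress ln P on ln h.
Sums: Σln h = 7.8966, Σ(ln h)² = 13.7233, Σln P = 16.8624, Σln h·ln P = 27.2075.
Normal system: [[13.7233, 7.8966]; [7.8966, 6]]·[k, ln C]ᵀ = [27.2075, 16.8624]ᵀ.
Slope k = (n·Σln h·ln P − Σln h·Σln P)/(n·Σ(ln h)² − (Σln h)²) = (6·27.2075 − 7.8966·16.8624)/19.9843 = 1.50568; ln C = (Σln P − k·Σln h)/n = 0.82879, so C = exp(0.82879) = 2.29056.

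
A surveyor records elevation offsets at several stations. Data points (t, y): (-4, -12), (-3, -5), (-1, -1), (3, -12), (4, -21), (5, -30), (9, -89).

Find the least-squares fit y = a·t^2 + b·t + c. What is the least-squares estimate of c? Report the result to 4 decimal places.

Forming XᵀX = [[7861, 853, 157]; [853, 157, 13]; [157, 13, 7]] and Xᵀy = [-8641, -1007, -170]ᵀ gives XᵀX·[a, b, c]ᵀ = Xᵀy.
Inverting the 3×3 Gram matrix, [a, b, c]ᵀ = [-2687/2772, -15343/13860, -3389/6930]ᵀ.

c = -0.4890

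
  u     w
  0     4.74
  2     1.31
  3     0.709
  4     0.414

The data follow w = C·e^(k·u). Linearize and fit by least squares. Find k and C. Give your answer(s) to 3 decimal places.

k = -0.614, C = 4.622

Linearized form: ln w = k·u + ln C. From the 4 transformed points,
XᵀX = [[29.0000, 9.0000]; [9.0000, 4]], rhs = [-4.0192, 0.6003]ᵀ  (here Σu = 9.0000, Σ(u)² = 29.0000, Σln w = 0.6003, Σu·ln w = -4.0192).
Slope k = (n·Σu·ln w − Σu·Σln w)/(n·Σ(u)² − (Σu)²) = (4·-4.0192 − 9.0000·0.6003)/35.0000 = -0.61369; ln C = (Σln w − k·Σu)/n = 1.53088, so C = exp(1.53088) = 4.62224.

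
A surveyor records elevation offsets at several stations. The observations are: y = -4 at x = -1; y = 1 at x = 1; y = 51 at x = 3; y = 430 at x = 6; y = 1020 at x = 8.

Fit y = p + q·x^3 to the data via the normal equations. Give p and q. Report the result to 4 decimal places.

p = -1.8223, q = 1.9962

With design matrix M, MᵀM = [[5, 755]; [755, 309531]] and Mᵀy = [1498, 616502]ᵀ.
Δ = 5·309531 − 755² = 977630.
p = (1498·309531 − 755·616502)/977630 = -890786/488815; q = (5·616502 − 755·1498)/977630 = 195152/97763.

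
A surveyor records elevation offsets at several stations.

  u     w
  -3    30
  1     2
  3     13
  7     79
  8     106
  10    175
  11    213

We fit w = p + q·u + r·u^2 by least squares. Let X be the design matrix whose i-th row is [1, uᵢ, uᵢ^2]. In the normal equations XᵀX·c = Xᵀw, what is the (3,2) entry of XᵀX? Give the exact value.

Row 3 ↔ basis u^2, column 2 ↔ basis u, so (XᵀX)_{3,2} = Σᵢ (u^2)·(u) = (9)·(-3) + (1)·(1) + (9)·(3) + (49)·(7) + (64)·(8) + (100)·(10) + (121)·(11) = 3187.

3187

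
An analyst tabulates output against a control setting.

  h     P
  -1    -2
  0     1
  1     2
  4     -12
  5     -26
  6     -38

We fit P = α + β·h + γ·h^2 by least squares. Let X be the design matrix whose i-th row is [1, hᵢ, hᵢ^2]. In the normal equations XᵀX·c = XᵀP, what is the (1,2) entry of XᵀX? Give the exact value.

Row 1 ↔ basis 1, column 2 ↔ basis h, so (XᵀX)_{1,2} = Σᵢ h = (1)·(-1) + (1)·(0) + (1)·(1) + (1)·(4) + (1)·(5) + (1)·(6) = 15.

15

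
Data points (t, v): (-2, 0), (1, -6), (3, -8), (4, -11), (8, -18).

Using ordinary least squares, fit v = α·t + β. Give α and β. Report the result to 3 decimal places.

α = -1.781, β = -3.613

Sums needed: Σt·t = 94, Σt = 14, Σ1 = 5.
Right-hand side: Σt·v = -218, Σv = -43.
Normal equations: [[94, 14]; [14, 5]]·[α, β]ᵀ = [-218, -43]ᵀ.
Determinant 94·5 − 14² = 274.
α = ((-218)·5 − 14·(-43))/274 = -244/137; β = (94·(-43) − 14·(-218))/274 = -495/137.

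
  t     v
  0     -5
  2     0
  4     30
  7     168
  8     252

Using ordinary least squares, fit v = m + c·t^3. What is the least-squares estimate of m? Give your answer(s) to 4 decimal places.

m = -3.7187

Entries of AᵀA: Σ1 = 5, Σt^3 = 927, Σt^3·t^3 = 383953.
Moment sums: Σv = 445, Σt^3·v = 188568.
det = 5·383953 − 927² = 1060436.
m = (445·383953 − 927·188568)/1060436 = -3943451/1060436; c = (5·188568 − 927·445)/1060436 = 530325/1060436.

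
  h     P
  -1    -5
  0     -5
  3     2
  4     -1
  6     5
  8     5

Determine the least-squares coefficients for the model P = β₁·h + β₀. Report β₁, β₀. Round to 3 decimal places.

AᵀA·[β₁, β₀]ᵀ = AᵀP reads: 126·β₁ + 20·β₀ = 77;  20·β₁ + 6·β₀ = 1.
Determinant 126·6 − 20² = 356.
β₁ = (77·6 − 20·1)/356 = 221/178; β₀ = (126·1 − 20·77)/356 = -707/178.

β₁ = 1.242, β₀ = -3.972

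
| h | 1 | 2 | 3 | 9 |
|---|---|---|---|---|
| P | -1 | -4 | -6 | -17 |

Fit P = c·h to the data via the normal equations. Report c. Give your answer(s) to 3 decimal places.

c = -1.895

MᵀM·[c]ᵀ = MᵀP reads: 95·c = -180.
c = (-180)/95 = -1.89474.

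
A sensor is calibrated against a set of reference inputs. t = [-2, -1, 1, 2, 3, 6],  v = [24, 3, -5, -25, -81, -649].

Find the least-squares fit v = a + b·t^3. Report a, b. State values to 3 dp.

Compute the Gram sums: Σ1 = 6, Σt^3 = 243, Σt^3·t^3 = 47515.
And Σv = -733, Σt^3·v = -142771.
MᵀM·[a, b]ᵀ = Mᵀv becomes [[6, 243]; [243, 47515]]·[a, b]ᵀ = [-733, -142771]ᵀ.
Δ = 6·47515 − 243² = 226041.
a = ((-733)·47515 − 243·(-142771))/226041 = -135142/226041; b = (6·(-142771) − 243·(-733))/226041 = -226169/75347.

a = -0.598, b = -3.002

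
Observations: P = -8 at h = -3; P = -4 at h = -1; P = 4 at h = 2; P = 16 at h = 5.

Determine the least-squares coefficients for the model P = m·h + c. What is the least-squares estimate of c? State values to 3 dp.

c = -0.245

Normal-equation sums: Σh·h = 39, Σh = 3, Σ1 = 4.
Right-hand side: Σh·P = 116, ΣP = 8.
XᵀX·[m, c]ᵀ = XᵀP becomes [[39, 3]; [3, 4]]·[m, c]ᵀ = [116, 8]ᵀ.
Eliminating c: 4·(row 1) − 3·(row 2) gives 147·m = 4·116 − 3·8 = 440, so m = 440/147.
Then c = (8 − 3·(440/147))/4 = -12/49.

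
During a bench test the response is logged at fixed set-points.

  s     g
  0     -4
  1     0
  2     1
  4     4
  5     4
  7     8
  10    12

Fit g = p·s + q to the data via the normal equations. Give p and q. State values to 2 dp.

AᵀA·[p, q]ᵀ = Aᵀg reads: 195·p + 29·q = 214;  29·p + 7·q = 25.
(Σs·s = 195, Σs = 29, Σ1 = 7, Σs·g = 214, Σg = 25.)
Δ = 195·7 − 29² = 524.
p = (214·7 − 29·25)/524 = 773/524; q = (195·25 − 29·214)/524 = -1331/524.

p = 1.48, q = -2.54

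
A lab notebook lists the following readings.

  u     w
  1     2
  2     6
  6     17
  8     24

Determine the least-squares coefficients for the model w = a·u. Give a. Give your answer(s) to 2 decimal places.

a = 2.93

Setting ∂/∂a … = 0 gives: 105·a = 308.
Hence a = 308 / 105 ≈ 2.93333.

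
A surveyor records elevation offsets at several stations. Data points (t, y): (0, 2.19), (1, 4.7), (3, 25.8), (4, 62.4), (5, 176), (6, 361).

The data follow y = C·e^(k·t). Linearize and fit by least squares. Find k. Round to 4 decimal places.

k = 0.8658

Linearized form: ln y = k·t + ln C. From the 6 transformed points,
XᵀX = [[87.0000, 19.0000]; [19.0000, 6]], rhs = [89.0186, 20.7748]ᵀ  (here Σt = 19.0000, Σ(t)² = 87.0000, Σln y = 20.7748, Σt·ln y = 89.0186).
Δ = 87.0000·6 − (19.0000)² = 161.0000; k = (89.0186·6 − 19.0000·20.7748)/161.0000 = 0.86578, ln C = (87.0000·20.7748 − 19.0000·89.0186)/161.0000 = 0.72081.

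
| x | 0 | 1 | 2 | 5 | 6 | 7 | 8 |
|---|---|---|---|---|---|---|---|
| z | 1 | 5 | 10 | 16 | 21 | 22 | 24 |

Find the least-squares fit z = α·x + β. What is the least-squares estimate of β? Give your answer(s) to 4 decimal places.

β = 2.3981

With design matrix A, AᵀA = [[179, 29]; [29, 7]] and Aᵀz = [577, 99]ᵀ.
Eliminating β: 7·(row 1) − 29·(row 2) gives 412·α = 7·577 − 29·99 = 1168, so α = 292/103.
Then β = (99 − 29·(292/103))/7 = 247/103.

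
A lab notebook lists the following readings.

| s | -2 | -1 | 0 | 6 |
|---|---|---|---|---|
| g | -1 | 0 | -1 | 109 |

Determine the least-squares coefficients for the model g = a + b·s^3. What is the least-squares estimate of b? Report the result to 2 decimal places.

Entries of AᵀA: Σ1 = 4, Σs^3 = 207, Σs^3·s^3 = 46721.
Moment sums: Σg = 107, Σs^3·g = 23552.
det = 4·46721 − 207² = 144035.
a = (107·46721 − 207·23552)/144035 = 123883/144035; b = (4·23552 − 207·107)/144035 = 72059/144035.

b = 0.50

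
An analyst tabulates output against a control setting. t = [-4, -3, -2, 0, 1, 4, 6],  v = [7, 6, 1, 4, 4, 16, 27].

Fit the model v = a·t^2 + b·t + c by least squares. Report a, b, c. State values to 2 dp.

Sums needed: Σt^2·t^2 = 1906, Σt^2·t = 182, Σt^2 = 82, Σt·t = 82, Σt = 2, Σ1 = 7.
And Σt^2·v = 1402, Σt·v = 182, Σv = 65.
Row-reducing yields a = 1531/3024, b = 15439/15120, c = 11579/3780.

a = 0.51, b = 1.02, c = 3.06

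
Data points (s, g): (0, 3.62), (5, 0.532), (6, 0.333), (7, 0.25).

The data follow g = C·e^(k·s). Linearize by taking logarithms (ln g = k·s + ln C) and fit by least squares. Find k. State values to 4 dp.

k = -0.3869

Let Y = ln g. Fitting Y = k·s + ln C by least squares:
XᵀX = [[110.0000, 18.0000]; [18.0000, 4]], rhs = [-19.4573, -1.8305]ᵀ  (here Σs = 18.0000, Σ(s)² = 110.0000, Σln g = -1.8305, Σs·ln g = -19.4573).
Slope k = (n·Σs·ln g − Σs·Σln g)/(n·Σ(s)² − (Σs)²) = (4·-19.4573 − 18.0000·-1.8305)/116.0000 = -0.38689; ln C = (Σln g − k·Σs)/n = 1.28337.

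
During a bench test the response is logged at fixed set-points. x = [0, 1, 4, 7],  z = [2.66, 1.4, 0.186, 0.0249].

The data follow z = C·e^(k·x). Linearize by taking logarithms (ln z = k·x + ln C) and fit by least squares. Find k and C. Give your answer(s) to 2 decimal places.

k = -0.67, C = 2.69

Let Y = ln z. Fitting Y = k·x + ln C by least squares:
Σx = 12.0000, Σ(x)² = 66.0000, Σln z = -4.0601, Σx·ln z = -32.2418.
Equations: 66.0000·k + 12.0000·ln C = -32.2418;  12.0000·k + 4·ln C = -4.0601.
Solving (det = 120.0000): k = -0.66872, ln C = 0.99112, so C = exp(0.99112) = 2.69426.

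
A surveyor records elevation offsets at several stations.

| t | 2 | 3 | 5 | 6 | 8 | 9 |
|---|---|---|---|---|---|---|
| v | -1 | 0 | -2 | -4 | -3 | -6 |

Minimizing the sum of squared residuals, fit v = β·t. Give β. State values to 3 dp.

β = -0.521

The normal system XᵀX·[β]ᵀ = Xᵀv is [[219]]·[β]ᵀ = [-114]ᵀ.
β = (-114)/219 = -0.520548.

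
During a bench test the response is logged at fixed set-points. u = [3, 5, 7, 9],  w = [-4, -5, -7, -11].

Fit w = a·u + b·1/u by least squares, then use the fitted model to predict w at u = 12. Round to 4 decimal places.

The normal system MᵀM·[a, b]ᵀ = Mᵀw is [[164, 4]; [4, 18244/99225]]·[a, b]ᵀ = [-185, -41/9]ᵀ.
Eliminating b: (18244/99225)·(row 1) − 4·(row 2) gives (1404416/99225)·a = (18244/99225)·(-185) − 4·(-41/9) = -313408/19845, so a = -24485/21944.
Then b = ((-41/9) − 4·(-24485/21944))/(18244/99225) = -11025/21944.
At u = 12: ŵ = (-24485/21944)·(12) + (-11025/21944)·(1/12) = -1178955/87776.

ŵ = -13.4314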